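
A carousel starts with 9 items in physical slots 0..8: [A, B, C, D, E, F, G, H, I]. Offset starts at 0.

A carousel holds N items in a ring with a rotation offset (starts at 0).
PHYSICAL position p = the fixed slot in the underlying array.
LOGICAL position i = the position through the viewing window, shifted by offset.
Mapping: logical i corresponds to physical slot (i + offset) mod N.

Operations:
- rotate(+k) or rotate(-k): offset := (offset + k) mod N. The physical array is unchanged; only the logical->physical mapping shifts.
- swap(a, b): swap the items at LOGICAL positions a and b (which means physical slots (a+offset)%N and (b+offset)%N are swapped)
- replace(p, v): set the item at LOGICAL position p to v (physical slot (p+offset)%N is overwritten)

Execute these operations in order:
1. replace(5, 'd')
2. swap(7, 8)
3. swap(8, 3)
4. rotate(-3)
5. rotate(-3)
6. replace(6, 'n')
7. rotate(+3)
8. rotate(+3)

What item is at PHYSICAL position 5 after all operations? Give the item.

Answer: d

Derivation:
After op 1 (replace(5, 'd')): offset=0, physical=[A,B,C,D,E,d,G,H,I], logical=[A,B,C,D,E,d,G,H,I]
After op 2 (swap(7, 8)): offset=0, physical=[A,B,C,D,E,d,G,I,H], logical=[A,B,C,D,E,d,G,I,H]
After op 3 (swap(8, 3)): offset=0, physical=[A,B,C,H,E,d,G,I,D], logical=[A,B,C,H,E,d,G,I,D]
After op 4 (rotate(-3)): offset=6, physical=[A,B,C,H,E,d,G,I,D], logical=[G,I,D,A,B,C,H,E,d]
After op 5 (rotate(-3)): offset=3, physical=[A,B,C,H,E,d,G,I,D], logical=[H,E,d,G,I,D,A,B,C]
After op 6 (replace(6, 'n')): offset=3, physical=[n,B,C,H,E,d,G,I,D], logical=[H,E,d,G,I,D,n,B,C]
After op 7 (rotate(+3)): offset=6, physical=[n,B,C,H,E,d,G,I,D], logical=[G,I,D,n,B,C,H,E,d]
After op 8 (rotate(+3)): offset=0, physical=[n,B,C,H,E,d,G,I,D], logical=[n,B,C,H,E,d,G,I,D]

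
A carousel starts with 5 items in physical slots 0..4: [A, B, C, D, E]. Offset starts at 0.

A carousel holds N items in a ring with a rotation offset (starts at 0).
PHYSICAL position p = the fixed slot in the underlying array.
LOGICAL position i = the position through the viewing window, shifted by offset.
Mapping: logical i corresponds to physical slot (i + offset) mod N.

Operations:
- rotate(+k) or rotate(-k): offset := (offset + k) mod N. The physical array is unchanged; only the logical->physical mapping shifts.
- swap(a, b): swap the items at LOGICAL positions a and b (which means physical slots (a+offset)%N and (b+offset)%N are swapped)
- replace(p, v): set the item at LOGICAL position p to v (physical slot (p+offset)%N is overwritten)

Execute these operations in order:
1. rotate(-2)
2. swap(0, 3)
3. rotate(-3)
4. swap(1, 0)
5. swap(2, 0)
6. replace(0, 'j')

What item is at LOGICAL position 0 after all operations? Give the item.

After op 1 (rotate(-2)): offset=3, physical=[A,B,C,D,E], logical=[D,E,A,B,C]
After op 2 (swap(0, 3)): offset=3, physical=[A,D,C,B,E], logical=[B,E,A,D,C]
After op 3 (rotate(-3)): offset=0, physical=[A,D,C,B,E], logical=[A,D,C,B,E]
After op 4 (swap(1, 0)): offset=0, physical=[D,A,C,B,E], logical=[D,A,C,B,E]
After op 5 (swap(2, 0)): offset=0, physical=[C,A,D,B,E], logical=[C,A,D,B,E]
After op 6 (replace(0, 'j')): offset=0, physical=[j,A,D,B,E], logical=[j,A,D,B,E]

Answer: j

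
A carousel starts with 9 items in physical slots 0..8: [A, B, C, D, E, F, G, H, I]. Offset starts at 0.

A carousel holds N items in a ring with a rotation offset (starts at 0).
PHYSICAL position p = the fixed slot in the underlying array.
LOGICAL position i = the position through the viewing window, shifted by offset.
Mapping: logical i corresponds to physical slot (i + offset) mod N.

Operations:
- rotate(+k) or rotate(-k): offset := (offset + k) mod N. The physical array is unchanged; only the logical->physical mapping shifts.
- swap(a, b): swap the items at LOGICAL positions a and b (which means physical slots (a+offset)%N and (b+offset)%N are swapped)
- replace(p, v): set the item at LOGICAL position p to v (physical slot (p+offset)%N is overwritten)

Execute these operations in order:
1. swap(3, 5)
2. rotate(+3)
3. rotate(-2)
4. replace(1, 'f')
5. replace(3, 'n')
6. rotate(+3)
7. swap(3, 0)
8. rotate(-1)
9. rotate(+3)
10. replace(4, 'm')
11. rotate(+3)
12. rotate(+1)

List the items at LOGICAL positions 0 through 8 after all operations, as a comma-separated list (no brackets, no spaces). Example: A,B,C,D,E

Answer: m,f,F,H,D,G,n,I,A

Derivation:
After op 1 (swap(3, 5)): offset=0, physical=[A,B,C,F,E,D,G,H,I], logical=[A,B,C,F,E,D,G,H,I]
After op 2 (rotate(+3)): offset=3, physical=[A,B,C,F,E,D,G,H,I], logical=[F,E,D,G,H,I,A,B,C]
After op 3 (rotate(-2)): offset=1, physical=[A,B,C,F,E,D,G,H,I], logical=[B,C,F,E,D,G,H,I,A]
After op 4 (replace(1, 'f')): offset=1, physical=[A,B,f,F,E,D,G,H,I], logical=[B,f,F,E,D,G,H,I,A]
After op 5 (replace(3, 'n')): offset=1, physical=[A,B,f,F,n,D,G,H,I], logical=[B,f,F,n,D,G,H,I,A]
After op 6 (rotate(+3)): offset=4, physical=[A,B,f,F,n,D,G,H,I], logical=[n,D,G,H,I,A,B,f,F]
After op 7 (swap(3, 0)): offset=4, physical=[A,B,f,F,H,D,G,n,I], logical=[H,D,G,n,I,A,B,f,F]
After op 8 (rotate(-1)): offset=3, physical=[A,B,f,F,H,D,G,n,I], logical=[F,H,D,G,n,I,A,B,f]
After op 9 (rotate(+3)): offset=6, physical=[A,B,f,F,H,D,G,n,I], logical=[G,n,I,A,B,f,F,H,D]
After op 10 (replace(4, 'm')): offset=6, physical=[A,m,f,F,H,D,G,n,I], logical=[G,n,I,A,m,f,F,H,D]
After op 11 (rotate(+3)): offset=0, physical=[A,m,f,F,H,D,G,n,I], logical=[A,m,f,F,H,D,G,n,I]
After op 12 (rotate(+1)): offset=1, physical=[A,m,f,F,H,D,G,n,I], logical=[m,f,F,H,D,G,n,I,A]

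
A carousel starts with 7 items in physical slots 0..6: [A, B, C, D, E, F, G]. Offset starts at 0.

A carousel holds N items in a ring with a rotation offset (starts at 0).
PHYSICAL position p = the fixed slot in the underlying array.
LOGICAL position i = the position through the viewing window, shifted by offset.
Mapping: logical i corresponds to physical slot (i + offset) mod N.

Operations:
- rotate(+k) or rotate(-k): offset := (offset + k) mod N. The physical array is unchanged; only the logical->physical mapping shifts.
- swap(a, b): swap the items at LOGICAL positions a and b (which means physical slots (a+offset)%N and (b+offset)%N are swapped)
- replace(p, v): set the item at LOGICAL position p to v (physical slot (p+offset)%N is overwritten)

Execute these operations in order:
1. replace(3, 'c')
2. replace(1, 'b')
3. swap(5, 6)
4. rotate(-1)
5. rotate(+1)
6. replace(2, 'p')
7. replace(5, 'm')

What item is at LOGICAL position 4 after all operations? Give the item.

After op 1 (replace(3, 'c')): offset=0, physical=[A,B,C,c,E,F,G], logical=[A,B,C,c,E,F,G]
After op 2 (replace(1, 'b')): offset=0, physical=[A,b,C,c,E,F,G], logical=[A,b,C,c,E,F,G]
After op 3 (swap(5, 6)): offset=0, physical=[A,b,C,c,E,G,F], logical=[A,b,C,c,E,G,F]
After op 4 (rotate(-1)): offset=6, physical=[A,b,C,c,E,G,F], logical=[F,A,b,C,c,E,G]
After op 5 (rotate(+1)): offset=0, physical=[A,b,C,c,E,G,F], logical=[A,b,C,c,E,G,F]
After op 6 (replace(2, 'p')): offset=0, physical=[A,b,p,c,E,G,F], logical=[A,b,p,c,E,G,F]
After op 7 (replace(5, 'm')): offset=0, physical=[A,b,p,c,E,m,F], logical=[A,b,p,c,E,m,F]

Answer: E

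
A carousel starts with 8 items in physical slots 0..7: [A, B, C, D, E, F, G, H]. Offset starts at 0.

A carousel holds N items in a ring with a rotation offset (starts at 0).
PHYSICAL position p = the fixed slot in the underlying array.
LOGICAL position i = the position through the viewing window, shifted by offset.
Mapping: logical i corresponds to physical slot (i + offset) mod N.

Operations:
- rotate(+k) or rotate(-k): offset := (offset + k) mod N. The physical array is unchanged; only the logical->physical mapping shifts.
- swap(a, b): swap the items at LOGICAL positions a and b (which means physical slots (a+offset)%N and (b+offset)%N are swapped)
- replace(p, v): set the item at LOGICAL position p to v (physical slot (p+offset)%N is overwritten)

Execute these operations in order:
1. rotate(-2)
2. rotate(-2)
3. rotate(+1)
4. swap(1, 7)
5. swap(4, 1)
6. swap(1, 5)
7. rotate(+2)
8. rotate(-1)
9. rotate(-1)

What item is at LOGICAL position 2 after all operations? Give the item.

Answer: H

Derivation:
After op 1 (rotate(-2)): offset=6, physical=[A,B,C,D,E,F,G,H], logical=[G,H,A,B,C,D,E,F]
After op 2 (rotate(-2)): offset=4, physical=[A,B,C,D,E,F,G,H], logical=[E,F,G,H,A,B,C,D]
After op 3 (rotate(+1)): offset=5, physical=[A,B,C,D,E,F,G,H], logical=[F,G,H,A,B,C,D,E]
After op 4 (swap(1, 7)): offset=5, physical=[A,B,C,D,G,F,E,H], logical=[F,E,H,A,B,C,D,G]
After op 5 (swap(4, 1)): offset=5, physical=[A,E,C,D,G,F,B,H], logical=[F,B,H,A,E,C,D,G]
After op 6 (swap(1, 5)): offset=5, physical=[A,E,B,D,G,F,C,H], logical=[F,C,H,A,E,B,D,G]
After op 7 (rotate(+2)): offset=7, physical=[A,E,B,D,G,F,C,H], logical=[H,A,E,B,D,G,F,C]
After op 8 (rotate(-1)): offset=6, physical=[A,E,B,D,G,F,C,H], logical=[C,H,A,E,B,D,G,F]
After op 9 (rotate(-1)): offset=5, physical=[A,E,B,D,G,F,C,H], logical=[F,C,H,A,E,B,D,G]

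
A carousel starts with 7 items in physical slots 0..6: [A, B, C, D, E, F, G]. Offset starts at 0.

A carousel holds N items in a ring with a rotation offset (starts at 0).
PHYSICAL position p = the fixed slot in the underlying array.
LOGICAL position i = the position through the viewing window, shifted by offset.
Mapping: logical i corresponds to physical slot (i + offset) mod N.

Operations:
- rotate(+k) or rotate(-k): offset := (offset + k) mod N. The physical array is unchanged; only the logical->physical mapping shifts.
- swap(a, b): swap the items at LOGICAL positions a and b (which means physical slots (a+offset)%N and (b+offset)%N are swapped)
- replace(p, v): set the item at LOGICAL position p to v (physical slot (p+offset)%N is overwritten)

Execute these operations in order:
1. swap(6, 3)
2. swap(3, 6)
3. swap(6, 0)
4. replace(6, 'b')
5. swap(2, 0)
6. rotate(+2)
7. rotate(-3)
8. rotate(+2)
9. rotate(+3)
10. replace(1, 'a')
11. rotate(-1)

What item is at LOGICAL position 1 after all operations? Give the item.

Answer: E

Derivation:
After op 1 (swap(6, 3)): offset=0, physical=[A,B,C,G,E,F,D], logical=[A,B,C,G,E,F,D]
After op 2 (swap(3, 6)): offset=0, physical=[A,B,C,D,E,F,G], logical=[A,B,C,D,E,F,G]
After op 3 (swap(6, 0)): offset=0, physical=[G,B,C,D,E,F,A], logical=[G,B,C,D,E,F,A]
After op 4 (replace(6, 'b')): offset=0, physical=[G,B,C,D,E,F,b], logical=[G,B,C,D,E,F,b]
After op 5 (swap(2, 0)): offset=0, physical=[C,B,G,D,E,F,b], logical=[C,B,G,D,E,F,b]
After op 6 (rotate(+2)): offset=2, physical=[C,B,G,D,E,F,b], logical=[G,D,E,F,b,C,B]
After op 7 (rotate(-3)): offset=6, physical=[C,B,G,D,E,F,b], logical=[b,C,B,G,D,E,F]
After op 8 (rotate(+2)): offset=1, physical=[C,B,G,D,E,F,b], logical=[B,G,D,E,F,b,C]
After op 9 (rotate(+3)): offset=4, physical=[C,B,G,D,E,F,b], logical=[E,F,b,C,B,G,D]
After op 10 (replace(1, 'a')): offset=4, physical=[C,B,G,D,E,a,b], logical=[E,a,b,C,B,G,D]
After op 11 (rotate(-1)): offset=3, physical=[C,B,G,D,E,a,b], logical=[D,E,a,b,C,B,G]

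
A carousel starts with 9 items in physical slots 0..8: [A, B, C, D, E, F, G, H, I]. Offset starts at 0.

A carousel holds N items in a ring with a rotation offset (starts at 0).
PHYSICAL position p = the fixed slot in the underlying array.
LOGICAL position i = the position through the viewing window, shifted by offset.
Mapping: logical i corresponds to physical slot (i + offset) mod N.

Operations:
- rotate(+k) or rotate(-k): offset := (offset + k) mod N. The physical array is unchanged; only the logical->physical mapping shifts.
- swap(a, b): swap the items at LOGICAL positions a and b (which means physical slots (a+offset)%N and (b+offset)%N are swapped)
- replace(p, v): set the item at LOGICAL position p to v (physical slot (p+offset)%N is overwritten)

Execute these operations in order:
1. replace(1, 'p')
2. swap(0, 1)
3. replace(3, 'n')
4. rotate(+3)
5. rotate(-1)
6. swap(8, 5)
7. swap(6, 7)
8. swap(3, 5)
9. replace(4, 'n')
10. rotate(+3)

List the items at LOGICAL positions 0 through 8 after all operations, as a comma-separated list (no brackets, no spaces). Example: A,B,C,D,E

After op 1 (replace(1, 'p')): offset=0, physical=[A,p,C,D,E,F,G,H,I], logical=[A,p,C,D,E,F,G,H,I]
After op 2 (swap(0, 1)): offset=0, physical=[p,A,C,D,E,F,G,H,I], logical=[p,A,C,D,E,F,G,H,I]
After op 3 (replace(3, 'n')): offset=0, physical=[p,A,C,n,E,F,G,H,I], logical=[p,A,C,n,E,F,G,H,I]
After op 4 (rotate(+3)): offset=3, physical=[p,A,C,n,E,F,G,H,I], logical=[n,E,F,G,H,I,p,A,C]
After op 5 (rotate(-1)): offset=2, physical=[p,A,C,n,E,F,G,H,I], logical=[C,n,E,F,G,H,I,p,A]
After op 6 (swap(8, 5)): offset=2, physical=[p,H,C,n,E,F,G,A,I], logical=[C,n,E,F,G,A,I,p,H]
After op 7 (swap(6, 7)): offset=2, physical=[I,H,C,n,E,F,G,A,p], logical=[C,n,E,F,G,A,p,I,H]
After op 8 (swap(3, 5)): offset=2, physical=[I,H,C,n,E,A,G,F,p], logical=[C,n,E,A,G,F,p,I,H]
After op 9 (replace(4, 'n')): offset=2, physical=[I,H,C,n,E,A,n,F,p], logical=[C,n,E,A,n,F,p,I,H]
After op 10 (rotate(+3)): offset=5, physical=[I,H,C,n,E,A,n,F,p], logical=[A,n,F,p,I,H,C,n,E]

Answer: A,n,F,p,I,H,C,n,E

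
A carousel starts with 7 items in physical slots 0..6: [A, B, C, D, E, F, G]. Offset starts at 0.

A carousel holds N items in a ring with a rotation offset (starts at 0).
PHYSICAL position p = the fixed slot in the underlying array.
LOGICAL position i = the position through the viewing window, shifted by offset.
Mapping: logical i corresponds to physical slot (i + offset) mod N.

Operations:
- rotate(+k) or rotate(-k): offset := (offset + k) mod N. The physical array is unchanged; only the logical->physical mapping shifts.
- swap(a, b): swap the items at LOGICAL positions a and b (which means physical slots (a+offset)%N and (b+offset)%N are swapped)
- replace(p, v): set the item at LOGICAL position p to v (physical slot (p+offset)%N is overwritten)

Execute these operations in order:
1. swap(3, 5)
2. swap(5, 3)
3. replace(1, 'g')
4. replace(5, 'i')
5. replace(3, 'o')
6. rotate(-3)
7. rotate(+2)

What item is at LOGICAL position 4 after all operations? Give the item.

After op 1 (swap(3, 5)): offset=0, physical=[A,B,C,F,E,D,G], logical=[A,B,C,F,E,D,G]
After op 2 (swap(5, 3)): offset=0, physical=[A,B,C,D,E,F,G], logical=[A,B,C,D,E,F,G]
After op 3 (replace(1, 'g')): offset=0, physical=[A,g,C,D,E,F,G], logical=[A,g,C,D,E,F,G]
After op 4 (replace(5, 'i')): offset=0, physical=[A,g,C,D,E,i,G], logical=[A,g,C,D,E,i,G]
After op 5 (replace(3, 'o')): offset=0, physical=[A,g,C,o,E,i,G], logical=[A,g,C,o,E,i,G]
After op 6 (rotate(-3)): offset=4, physical=[A,g,C,o,E,i,G], logical=[E,i,G,A,g,C,o]
After op 7 (rotate(+2)): offset=6, physical=[A,g,C,o,E,i,G], logical=[G,A,g,C,o,E,i]

Answer: o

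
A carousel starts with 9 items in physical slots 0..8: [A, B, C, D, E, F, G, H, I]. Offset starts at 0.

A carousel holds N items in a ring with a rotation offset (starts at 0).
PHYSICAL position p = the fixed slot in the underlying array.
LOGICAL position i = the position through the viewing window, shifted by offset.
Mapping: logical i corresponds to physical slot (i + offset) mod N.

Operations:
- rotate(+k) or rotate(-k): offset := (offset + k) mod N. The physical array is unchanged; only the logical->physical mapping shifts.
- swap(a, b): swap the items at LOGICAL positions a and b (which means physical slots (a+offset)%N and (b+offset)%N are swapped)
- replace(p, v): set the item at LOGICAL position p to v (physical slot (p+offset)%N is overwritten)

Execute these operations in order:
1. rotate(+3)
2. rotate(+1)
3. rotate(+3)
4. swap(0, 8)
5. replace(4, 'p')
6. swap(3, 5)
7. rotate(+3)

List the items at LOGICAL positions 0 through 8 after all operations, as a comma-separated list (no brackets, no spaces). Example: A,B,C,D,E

Answer: D,p,B,E,F,H,G,I,A

Derivation:
After op 1 (rotate(+3)): offset=3, physical=[A,B,C,D,E,F,G,H,I], logical=[D,E,F,G,H,I,A,B,C]
After op 2 (rotate(+1)): offset=4, physical=[A,B,C,D,E,F,G,H,I], logical=[E,F,G,H,I,A,B,C,D]
After op 3 (rotate(+3)): offset=7, physical=[A,B,C,D,E,F,G,H,I], logical=[H,I,A,B,C,D,E,F,G]
After op 4 (swap(0, 8)): offset=7, physical=[A,B,C,D,E,F,H,G,I], logical=[G,I,A,B,C,D,E,F,H]
After op 5 (replace(4, 'p')): offset=7, physical=[A,B,p,D,E,F,H,G,I], logical=[G,I,A,B,p,D,E,F,H]
After op 6 (swap(3, 5)): offset=7, physical=[A,D,p,B,E,F,H,G,I], logical=[G,I,A,D,p,B,E,F,H]
After op 7 (rotate(+3)): offset=1, physical=[A,D,p,B,E,F,H,G,I], logical=[D,p,B,E,F,H,G,I,A]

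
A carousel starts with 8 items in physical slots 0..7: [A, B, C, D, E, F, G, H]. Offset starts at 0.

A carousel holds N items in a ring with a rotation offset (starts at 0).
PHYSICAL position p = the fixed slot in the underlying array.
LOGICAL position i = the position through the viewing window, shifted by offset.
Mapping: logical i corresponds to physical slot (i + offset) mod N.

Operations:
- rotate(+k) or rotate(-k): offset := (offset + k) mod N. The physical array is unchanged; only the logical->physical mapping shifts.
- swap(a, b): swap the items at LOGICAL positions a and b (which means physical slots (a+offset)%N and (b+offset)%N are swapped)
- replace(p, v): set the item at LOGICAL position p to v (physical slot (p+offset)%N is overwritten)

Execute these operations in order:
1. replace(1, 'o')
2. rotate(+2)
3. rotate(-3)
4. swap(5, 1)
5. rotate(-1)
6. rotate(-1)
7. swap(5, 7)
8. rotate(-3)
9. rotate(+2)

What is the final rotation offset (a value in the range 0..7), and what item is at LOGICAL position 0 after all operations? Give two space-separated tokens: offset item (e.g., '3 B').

After op 1 (replace(1, 'o')): offset=0, physical=[A,o,C,D,E,F,G,H], logical=[A,o,C,D,E,F,G,H]
After op 2 (rotate(+2)): offset=2, physical=[A,o,C,D,E,F,G,H], logical=[C,D,E,F,G,H,A,o]
After op 3 (rotate(-3)): offset=7, physical=[A,o,C,D,E,F,G,H], logical=[H,A,o,C,D,E,F,G]
After op 4 (swap(5, 1)): offset=7, physical=[E,o,C,D,A,F,G,H], logical=[H,E,o,C,D,A,F,G]
After op 5 (rotate(-1)): offset=6, physical=[E,o,C,D,A,F,G,H], logical=[G,H,E,o,C,D,A,F]
After op 6 (rotate(-1)): offset=5, physical=[E,o,C,D,A,F,G,H], logical=[F,G,H,E,o,C,D,A]
After op 7 (swap(5, 7)): offset=5, physical=[E,o,A,D,C,F,G,H], logical=[F,G,H,E,o,A,D,C]
After op 8 (rotate(-3)): offset=2, physical=[E,o,A,D,C,F,G,H], logical=[A,D,C,F,G,H,E,o]
After op 9 (rotate(+2)): offset=4, physical=[E,o,A,D,C,F,G,H], logical=[C,F,G,H,E,o,A,D]

Answer: 4 C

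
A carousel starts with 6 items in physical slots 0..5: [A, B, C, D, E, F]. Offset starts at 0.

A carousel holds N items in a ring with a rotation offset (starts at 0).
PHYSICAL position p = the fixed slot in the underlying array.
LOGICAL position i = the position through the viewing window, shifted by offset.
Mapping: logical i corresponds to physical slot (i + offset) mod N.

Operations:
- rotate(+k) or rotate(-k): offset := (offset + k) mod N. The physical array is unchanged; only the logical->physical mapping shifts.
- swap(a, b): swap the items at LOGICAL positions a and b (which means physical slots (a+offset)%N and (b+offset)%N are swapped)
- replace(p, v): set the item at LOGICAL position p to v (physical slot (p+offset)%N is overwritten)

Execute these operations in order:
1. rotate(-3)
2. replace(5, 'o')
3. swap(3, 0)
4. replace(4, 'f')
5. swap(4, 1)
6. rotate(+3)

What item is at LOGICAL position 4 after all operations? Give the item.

After op 1 (rotate(-3)): offset=3, physical=[A,B,C,D,E,F], logical=[D,E,F,A,B,C]
After op 2 (replace(5, 'o')): offset=3, physical=[A,B,o,D,E,F], logical=[D,E,F,A,B,o]
After op 3 (swap(3, 0)): offset=3, physical=[D,B,o,A,E,F], logical=[A,E,F,D,B,o]
After op 4 (replace(4, 'f')): offset=3, physical=[D,f,o,A,E,F], logical=[A,E,F,D,f,o]
After op 5 (swap(4, 1)): offset=3, physical=[D,E,o,A,f,F], logical=[A,f,F,D,E,o]
After op 6 (rotate(+3)): offset=0, physical=[D,E,o,A,f,F], logical=[D,E,o,A,f,F]

Answer: f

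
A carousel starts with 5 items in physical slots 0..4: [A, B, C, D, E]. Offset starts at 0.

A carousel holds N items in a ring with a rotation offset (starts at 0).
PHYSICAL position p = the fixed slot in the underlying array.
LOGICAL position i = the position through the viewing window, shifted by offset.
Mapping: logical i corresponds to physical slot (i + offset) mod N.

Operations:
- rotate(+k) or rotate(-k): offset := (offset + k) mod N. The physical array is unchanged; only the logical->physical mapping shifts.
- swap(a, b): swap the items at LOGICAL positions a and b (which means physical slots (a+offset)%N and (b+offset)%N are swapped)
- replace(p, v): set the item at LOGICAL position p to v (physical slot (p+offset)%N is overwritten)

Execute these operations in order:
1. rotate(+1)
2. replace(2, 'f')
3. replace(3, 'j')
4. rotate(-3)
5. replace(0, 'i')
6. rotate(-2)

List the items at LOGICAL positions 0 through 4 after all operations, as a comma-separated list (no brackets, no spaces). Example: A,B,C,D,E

Answer: B,C,i,j,A

Derivation:
After op 1 (rotate(+1)): offset=1, physical=[A,B,C,D,E], logical=[B,C,D,E,A]
After op 2 (replace(2, 'f')): offset=1, physical=[A,B,C,f,E], logical=[B,C,f,E,A]
After op 3 (replace(3, 'j')): offset=1, physical=[A,B,C,f,j], logical=[B,C,f,j,A]
After op 4 (rotate(-3)): offset=3, physical=[A,B,C,f,j], logical=[f,j,A,B,C]
After op 5 (replace(0, 'i')): offset=3, physical=[A,B,C,i,j], logical=[i,j,A,B,C]
After op 6 (rotate(-2)): offset=1, physical=[A,B,C,i,j], logical=[B,C,i,j,A]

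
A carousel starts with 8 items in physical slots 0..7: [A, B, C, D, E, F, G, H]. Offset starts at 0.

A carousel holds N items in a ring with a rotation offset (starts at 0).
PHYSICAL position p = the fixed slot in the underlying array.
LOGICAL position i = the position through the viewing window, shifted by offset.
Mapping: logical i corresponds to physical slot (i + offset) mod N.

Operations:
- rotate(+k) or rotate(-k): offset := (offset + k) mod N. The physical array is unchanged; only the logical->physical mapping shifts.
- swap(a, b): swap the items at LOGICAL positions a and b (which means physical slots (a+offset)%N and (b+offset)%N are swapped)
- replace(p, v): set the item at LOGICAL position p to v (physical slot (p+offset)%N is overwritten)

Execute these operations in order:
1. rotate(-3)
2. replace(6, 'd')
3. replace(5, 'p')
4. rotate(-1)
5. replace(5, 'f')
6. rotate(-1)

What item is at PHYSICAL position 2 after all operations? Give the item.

Answer: p

Derivation:
After op 1 (rotate(-3)): offset=5, physical=[A,B,C,D,E,F,G,H], logical=[F,G,H,A,B,C,D,E]
After op 2 (replace(6, 'd')): offset=5, physical=[A,B,C,d,E,F,G,H], logical=[F,G,H,A,B,C,d,E]
After op 3 (replace(5, 'p')): offset=5, physical=[A,B,p,d,E,F,G,H], logical=[F,G,H,A,B,p,d,E]
After op 4 (rotate(-1)): offset=4, physical=[A,B,p,d,E,F,G,H], logical=[E,F,G,H,A,B,p,d]
After op 5 (replace(5, 'f')): offset=4, physical=[A,f,p,d,E,F,G,H], logical=[E,F,G,H,A,f,p,d]
After op 6 (rotate(-1)): offset=3, physical=[A,f,p,d,E,F,G,H], logical=[d,E,F,G,H,A,f,p]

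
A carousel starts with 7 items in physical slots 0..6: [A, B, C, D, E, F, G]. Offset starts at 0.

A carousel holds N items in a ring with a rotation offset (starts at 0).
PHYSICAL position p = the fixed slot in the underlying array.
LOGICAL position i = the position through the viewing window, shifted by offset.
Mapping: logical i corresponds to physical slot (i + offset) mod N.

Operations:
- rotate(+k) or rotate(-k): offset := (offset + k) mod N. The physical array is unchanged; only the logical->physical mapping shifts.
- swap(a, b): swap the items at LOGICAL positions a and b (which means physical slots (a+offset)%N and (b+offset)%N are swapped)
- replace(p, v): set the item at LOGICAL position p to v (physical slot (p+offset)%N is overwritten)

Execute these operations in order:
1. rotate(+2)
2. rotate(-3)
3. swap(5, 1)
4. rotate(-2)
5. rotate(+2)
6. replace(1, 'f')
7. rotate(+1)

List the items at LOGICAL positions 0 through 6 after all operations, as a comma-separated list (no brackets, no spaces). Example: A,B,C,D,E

After op 1 (rotate(+2)): offset=2, physical=[A,B,C,D,E,F,G], logical=[C,D,E,F,G,A,B]
After op 2 (rotate(-3)): offset=6, physical=[A,B,C,D,E,F,G], logical=[G,A,B,C,D,E,F]
After op 3 (swap(5, 1)): offset=6, physical=[E,B,C,D,A,F,G], logical=[G,E,B,C,D,A,F]
After op 4 (rotate(-2)): offset=4, physical=[E,B,C,D,A,F,G], logical=[A,F,G,E,B,C,D]
After op 5 (rotate(+2)): offset=6, physical=[E,B,C,D,A,F,G], logical=[G,E,B,C,D,A,F]
After op 6 (replace(1, 'f')): offset=6, physical=[f,B,C,D,A,F,G], logical=[G,f,B,C,D,A,F]
After op 7 (rotate(+1)): offset=0, physical=[f,B,C,D,A,F,G], logical=[f,B,C,D,A,F,G]

Answer: f,B,C,D,A,F,G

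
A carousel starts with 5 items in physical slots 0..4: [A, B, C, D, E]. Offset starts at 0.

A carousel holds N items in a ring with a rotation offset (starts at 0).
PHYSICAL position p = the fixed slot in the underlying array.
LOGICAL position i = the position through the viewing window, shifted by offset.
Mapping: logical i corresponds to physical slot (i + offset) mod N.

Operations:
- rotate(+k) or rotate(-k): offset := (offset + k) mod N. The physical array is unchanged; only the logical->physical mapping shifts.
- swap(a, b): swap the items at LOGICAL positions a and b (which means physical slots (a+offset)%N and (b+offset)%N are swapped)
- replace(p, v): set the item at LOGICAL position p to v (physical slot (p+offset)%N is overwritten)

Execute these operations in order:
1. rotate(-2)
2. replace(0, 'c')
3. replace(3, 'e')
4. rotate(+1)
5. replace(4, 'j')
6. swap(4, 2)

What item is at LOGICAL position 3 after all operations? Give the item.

After op 1 (rotate(-2)): offset=3, physical=[A,B,C,D,E], logical=[D,E,A,B,C]
After op 2 (replace(0, 'c')): offset=3, physical=[A,B,C,c,E], logical=[c,E,A,B,C]
After op 3 (replace(3, 'e')): offset=3, physical=[A,e,C,c,E], logical=[c,E,A,e,C]
After op 4 (rotate(+1)): offset=4, physical=[A,e,C,c,E], logical=[E,A,e,C,c]
After op 5 (replace(4, 'j')): offset=4, physical=[A,e,C,j,E], logical=[E,A,e,C,j]
After op 6 (swap(4, 2)): offset=4, physical=[A,j,C,e,E], logical=[E,A,j,C,e]

Answer: C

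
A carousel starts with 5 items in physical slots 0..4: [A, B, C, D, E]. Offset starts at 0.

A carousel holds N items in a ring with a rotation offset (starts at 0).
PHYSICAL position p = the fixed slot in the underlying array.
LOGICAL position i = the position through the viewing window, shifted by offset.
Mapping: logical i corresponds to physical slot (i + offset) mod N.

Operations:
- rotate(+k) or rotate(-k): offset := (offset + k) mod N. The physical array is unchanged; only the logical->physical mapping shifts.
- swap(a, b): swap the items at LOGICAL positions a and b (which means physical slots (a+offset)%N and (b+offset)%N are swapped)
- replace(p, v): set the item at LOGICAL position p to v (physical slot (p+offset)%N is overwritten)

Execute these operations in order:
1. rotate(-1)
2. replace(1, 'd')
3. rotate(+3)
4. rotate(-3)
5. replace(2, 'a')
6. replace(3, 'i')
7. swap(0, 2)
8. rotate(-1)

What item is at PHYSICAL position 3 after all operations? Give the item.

After op 1 (rotate(-1)): offset=4, physical=[A,B,C,D,E], logical=[E,A,B,C,D]
After op 2 (replace(1, 'd')): offset=4, physical=[d,B,C,D,E], logical=[E,d,B,C,D]
After op 3 (rotate(+3)): offset=2, physical=[d,B,C,D,E], logical=[C,D,E,d,B]
After op 4 (rotate(-3)): offset=4, physical=[d,B,C,D,E], logical=[E,d,B,C,D]
After op 5 (replace(2, 'a')): offset=4, physical=[d,a,C,D,E], logical=[E,d,a,C,D]
After op 6 (replace(3, 'i')): offset=4, physical=[d,a,i,D,E], logical=[E,d,a,i,D]
After op 7 (swap(0, 2)): offset=4, physical=[d,E,i,D,a], logical=[a,d,E,i,D]
After op 8 (rotate(-1)): offset=3, physical=[d,E,i,D,a], logical=[D,a,d,E,i]

Answer: D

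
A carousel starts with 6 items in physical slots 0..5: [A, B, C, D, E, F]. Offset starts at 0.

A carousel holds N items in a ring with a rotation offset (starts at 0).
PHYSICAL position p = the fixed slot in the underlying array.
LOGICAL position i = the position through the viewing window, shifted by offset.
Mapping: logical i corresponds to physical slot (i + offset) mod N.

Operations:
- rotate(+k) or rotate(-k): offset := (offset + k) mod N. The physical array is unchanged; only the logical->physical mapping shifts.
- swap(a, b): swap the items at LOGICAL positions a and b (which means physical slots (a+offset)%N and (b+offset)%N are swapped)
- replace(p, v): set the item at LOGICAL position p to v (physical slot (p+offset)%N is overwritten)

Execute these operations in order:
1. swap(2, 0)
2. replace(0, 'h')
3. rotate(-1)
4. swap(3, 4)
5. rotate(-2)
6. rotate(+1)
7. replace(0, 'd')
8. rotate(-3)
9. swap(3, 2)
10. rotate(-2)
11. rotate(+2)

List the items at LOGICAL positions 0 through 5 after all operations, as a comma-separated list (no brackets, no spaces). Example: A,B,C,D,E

After op 1 (swap(2, 0)): offset=0, physical=[C,B,A,D,E,F], logical=[C,B,A,D,E,F]
After op 2 (replace(0, 'h')): offset=0, physical=[h,B,A,D,E,F], logical=[h,B,A,D,E,F]
After op 3 (rotate(-1)): offset=5, physical=[h,B,A,D,E,F], logical=[F,h,B,A,D,E]
After op 4 (swap(3, 4)): offset=5, physical=[h,B,D,A,E,F], logical=[F,h,B,D,A,E]
After op 5 (rotate(-2)): offset=3, physical=[h,B,D,A,E,F], logical=[A,E,F,h,B,D]
After op 6 (rotate(+1)): offset=4, physical=[h,B,D,A,E,F], logical=[E,F,h,B,D,A]
After op 7 (replace(0, 'd')): offset=4, physical=[h,B,D,A,d,F], logical=[d,F,h,B,D,A]
After op 8 (rotate(-3)): offset=1, physical=[h,B,D,A,d,F], logical=[B,D,A,d,F,h]
After op 9 (swap(3, 2)): offset=1, physical=[h,B,D,d,A,F], logical=[B,D,d,A,F,h]
After op 10 (rotate(-2)): offset=5, physical=[h,B,D,d,A,F], logical=[F,h,B,D,d,A]
After op 11 (rotate(+2)): offset=1, physical=[h,B,D,d,A,F], logical=[B,D,d,A,F,h]

Answer: B,D,d,A,F,h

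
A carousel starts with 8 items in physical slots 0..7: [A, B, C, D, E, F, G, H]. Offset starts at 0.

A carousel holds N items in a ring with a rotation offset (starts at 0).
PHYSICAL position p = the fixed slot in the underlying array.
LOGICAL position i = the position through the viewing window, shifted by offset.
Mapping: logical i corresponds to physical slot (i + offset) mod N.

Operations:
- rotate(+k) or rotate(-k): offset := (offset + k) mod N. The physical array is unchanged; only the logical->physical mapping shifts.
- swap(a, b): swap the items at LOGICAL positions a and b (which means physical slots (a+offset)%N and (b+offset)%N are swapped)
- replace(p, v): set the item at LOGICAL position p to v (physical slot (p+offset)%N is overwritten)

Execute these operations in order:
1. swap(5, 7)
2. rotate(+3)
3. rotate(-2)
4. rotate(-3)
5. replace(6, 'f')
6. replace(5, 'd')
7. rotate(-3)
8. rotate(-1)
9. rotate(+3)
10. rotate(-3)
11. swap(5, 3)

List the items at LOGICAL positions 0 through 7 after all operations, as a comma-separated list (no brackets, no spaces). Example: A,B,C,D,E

After op 1 (swap(5, 7)): offset=0, physical=[A,B,C,D,E,H,G,F], logical=[A,B,C,D,E,H,G,F]
After op 2 (rotate(+3)): offset=3, physical=[A,B,C,D,E,H,G,F], logical=[D,E,H,G,F,A,B,C]
After op 3 (rotate(-2)): offset=1, physical=[A,B,C,D,E,H,G,F], logical=[B,C,D,E,H,G,F,A]
After op 4 (rotate(-3)): offset=6, physical=[A,B,C,D,E,H,G,F], logical=[G,F,A,B,C,D,E,H]
After op 5 (replace(6, 'f')): offset=6, physical=[A,B,C,D,f,H,G,F], logical=[G,F,A,B,C,D,f,H]
After op 6 (replace(5, 'd')): offset=6, physical=[A,B,C,d,f,H,G,F], logical=[G,F,A,B,C,d,f,H]
After op 7 (rotate(-3)): offset=3, physical=[A,B,C,d,f,H,G,F], logical=[d,f,H,G,F,A,B,C]
After op 8 (rotate(-1)): offset=2, physical=[A,B,C,d,f,H,G,F], logical=[C,d,f,H,G,F,A,B]
After op 9 (rotate(+3)): offset=5, physical=[A,B,C,d,f,H,G,F], logical=[H,G,F,A,B,C,d,f]
After op 10 (rotate(-3)): offset=2, physical=[A,B,C,d,f,H,G,F], logical=[C,d,f,H,G,F,A,B]
After op 11 (swap(5, 3)): offset=2, physical=[A,B,C,d,f,F,G,H], logical=[C,d,f,F,G,H,A,B]

Answer: C,d,f,F,G,H,A,B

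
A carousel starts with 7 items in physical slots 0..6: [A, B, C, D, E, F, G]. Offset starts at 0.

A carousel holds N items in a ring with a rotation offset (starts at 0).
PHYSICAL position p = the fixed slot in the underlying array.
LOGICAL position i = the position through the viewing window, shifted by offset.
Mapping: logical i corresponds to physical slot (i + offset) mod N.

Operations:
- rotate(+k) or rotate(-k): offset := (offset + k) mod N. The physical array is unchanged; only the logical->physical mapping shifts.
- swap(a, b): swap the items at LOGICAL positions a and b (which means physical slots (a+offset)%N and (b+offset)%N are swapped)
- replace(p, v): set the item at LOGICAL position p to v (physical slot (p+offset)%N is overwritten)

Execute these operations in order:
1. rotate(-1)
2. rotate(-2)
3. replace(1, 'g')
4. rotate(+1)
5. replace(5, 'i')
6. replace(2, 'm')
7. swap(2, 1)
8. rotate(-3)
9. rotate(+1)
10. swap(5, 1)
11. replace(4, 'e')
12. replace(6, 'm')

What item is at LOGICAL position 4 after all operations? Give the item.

Answer: e

Derivation:
After op 1 (rotate(-1)): offset=6, physical=[A,B,C,D,E,F,G], logical=[G,A,B,C,D,E,F]
After op 2 (rotate(-2)): offset=4, physical=[A,B,C,D,E,F,G], logical=[E,F,G,A,B,C,D]
After op 3 (replace(1, 'g')): offset=4, physical=[A,B,C,D,E,g,G], logical=[E,g,G,A,B,C,D]
After op 4 (rotate(+1)): offset=5, physical=[A,B,C,D,E,g,G], logical=[g,G,A,B,C,D,E]
After op 5 (replace(5, 'i')): offset=5, physical=[A,B,C,i,E,g,G], logical=[g,G,A,B,C,i,E]
After op 6 (replace(2, 'm')): offset=5, physical=[m,B,C,i,E,g,G], logical=[g,G,m,B,C,i,E]
After op 7 (swap(2, 1)): offset=5, physical=[G,B,C,i,E,g,m], logical=[g,m,G,B,C,i,E]
After op 8 (rotate(-3)): offset=2, physical=[G,B,C,i,E,g,m], logical=[C,i,E,g,m,G,B]
After op 9 (rotate(+1)): offset=3, physical=[G,B,C,i,E,g,m], logical=[i,E,g,m,G,B,C]
After op 10 (swap(5, 1)): offset=3, physical=[G,E,C,i,B,g,m], logical=[i,B,g,m,G,E,C]
After op 11 (replace(4, 'e')): offset=3, physical=[e,E,C,i,B,g,m], logical=[i,B,g,m,e,E,C]
After op 12 (replace(6, 'm')): offset=3, physical=[e,E,m,i,B,g,m], logical=[i,B,g,m,e,E,m]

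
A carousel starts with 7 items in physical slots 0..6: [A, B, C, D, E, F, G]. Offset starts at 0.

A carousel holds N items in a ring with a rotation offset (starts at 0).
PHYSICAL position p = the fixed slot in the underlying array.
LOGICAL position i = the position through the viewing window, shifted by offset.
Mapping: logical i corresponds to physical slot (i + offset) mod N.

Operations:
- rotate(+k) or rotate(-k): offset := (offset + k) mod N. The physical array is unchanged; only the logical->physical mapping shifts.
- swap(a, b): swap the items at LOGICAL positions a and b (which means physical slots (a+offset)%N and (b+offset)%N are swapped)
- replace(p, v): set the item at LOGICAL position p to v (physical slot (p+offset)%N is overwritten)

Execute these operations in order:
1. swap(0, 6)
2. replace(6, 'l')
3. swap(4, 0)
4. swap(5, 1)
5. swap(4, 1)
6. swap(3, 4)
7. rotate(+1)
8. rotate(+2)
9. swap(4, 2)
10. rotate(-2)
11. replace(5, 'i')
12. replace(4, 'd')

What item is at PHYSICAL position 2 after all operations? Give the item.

Answer: C

Derivation:
After op 1 (swap(0, 6)): offset=0, physical=[G,B,C,D,E,F,A], logical=[G,B,C,D,E,F,A]
After op 2 (replace(6, 'l')): offset=0, physical=[G,B,C,D,E,F,l], logical=[G,B,C,D,E,F,l]
After op 3 (swap(4, 0)): offset=0, physical=[E,B,C,D,G,F,l], logical=[E,B,C,D,G,F,l]
After op 4 (swap(5, 1)): offset=0, physical=[E,F,C,D,G,B,l], logical=[E,F,C,D,G,B,l]
After op 5 (swap(4, 1)): offset=0, physical=[E,G,C,D,F,B,l], logical=[E,G,C,D,F,B,l]
After op 6 (swap(3, 4)): offset=0, physical=[E,G,C,F,D,B,l], logical=[E,G,C,F,D,B,l]
After op 7 (rotate(+1)): offset=1, physical=[E,G,C,F,D,B,l], logical=[G,C,F,D,B,l,E]
After op 8 (rotate(+2)): offset=3, physical=[E,G,C,F,D,B,l], logical=[F,D,B,l,E,G,C]
After op 9 (swap(4, 2)): offset=3, physical=[B,G,C,F,D,E,l], logical=[F,D,E,l,B,G,C]
After op 10 (rotate(-2)): offset=1, physical=[B,G,C,F,D,E,l], logical=[G,C,F,D,E,l,B]
After op 11 (replace(5, 'i')): offset=1, physical=[B,G,C,F,D,E,i], logical=[G,C,F,D,E,i,B]
After op 12 (replace(4, 'd')): offset=1, physical=[B,G,C,F,D,d,i], logical=[G,C,F,D,d,i,B]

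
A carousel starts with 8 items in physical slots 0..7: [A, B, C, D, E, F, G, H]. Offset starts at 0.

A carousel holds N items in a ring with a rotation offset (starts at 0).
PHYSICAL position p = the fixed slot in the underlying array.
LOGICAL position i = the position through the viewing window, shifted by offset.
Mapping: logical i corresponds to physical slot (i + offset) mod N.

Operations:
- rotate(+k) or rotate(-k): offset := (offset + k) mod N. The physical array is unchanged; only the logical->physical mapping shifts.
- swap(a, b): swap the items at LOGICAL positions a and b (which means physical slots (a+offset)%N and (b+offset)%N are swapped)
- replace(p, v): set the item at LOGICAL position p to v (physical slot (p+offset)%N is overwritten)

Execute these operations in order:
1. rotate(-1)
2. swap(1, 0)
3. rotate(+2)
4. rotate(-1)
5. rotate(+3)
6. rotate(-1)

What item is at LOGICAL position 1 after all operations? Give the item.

Answer: D

Derivation:
After op 1 (rotate(-1)): offset=7, physical=[A,B,C,D,E,F,G,H], logical=[H,A,B,C,D,E,F,G]
After op 2 (swap(1, 0)): offset=7, physical=[H,B,C,D,E,F,G,A], logical=[A,H,B,C,D,E,F,G]
After op 3 (rotate(+2)): offset=1, physical=[H,B,C,D,E,F,G,A], logical=[B,C,D,E,F,G,A,H]
After op 4 (rotate(-1)): offset=0, physical=[H,B,C,D,E,F,G,A], logical=[H,B,C,D,E,F,G,A]
After op 5 (rotate(+3)): offset=3, physical=[H,B,C,D,E,F,G,A], logical=[D,E,F,G,A,H,B,C]
After op 6 (rotate(-1)): offset=2, physical=[H,B,C,D,E,F,G,A], logical=[C,D,E,F,G,A,H,B]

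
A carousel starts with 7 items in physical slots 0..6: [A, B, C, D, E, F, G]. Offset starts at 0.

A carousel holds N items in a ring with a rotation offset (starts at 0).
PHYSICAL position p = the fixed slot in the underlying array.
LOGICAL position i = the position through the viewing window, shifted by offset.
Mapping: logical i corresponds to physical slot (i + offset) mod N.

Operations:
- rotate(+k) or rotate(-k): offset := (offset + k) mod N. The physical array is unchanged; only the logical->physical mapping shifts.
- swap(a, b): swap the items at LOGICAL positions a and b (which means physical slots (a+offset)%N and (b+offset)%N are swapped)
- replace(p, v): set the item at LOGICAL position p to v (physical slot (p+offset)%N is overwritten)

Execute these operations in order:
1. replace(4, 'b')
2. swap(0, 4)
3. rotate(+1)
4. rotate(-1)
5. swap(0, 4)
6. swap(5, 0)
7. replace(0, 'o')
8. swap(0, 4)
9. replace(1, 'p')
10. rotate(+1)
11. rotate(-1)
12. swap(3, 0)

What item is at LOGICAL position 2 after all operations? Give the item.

Answer: C

Derivation:
After op 1 (replace(4, 'b')): offset=0, physical=[A,B,C,D,b,F,G], logical=[A,B,C,D,b,F,G]
After op 2 (swap(0, 4)): offset=0, physical=[b,B,C,D,A,F,G], logical=[b,B,C,D,A,F,G]
After op 3 (rotate(+1)): offset=1, physical=[b,B,C,D,A,F,G], logical=[B,C,D,A,F,G,b]
After op 4 (rotate(-1)): offset=0, physical=[b,B,C,D,A,F,G], logical=[b,B,C,D,A,F,G]
After op 5 (swap(0, 4)): offset=0, physical=[A,B,C,D,b,F,G], logical=[A,B,C,D,b,F,G]
After op 6 (swap(5, 0)): offset=0, physical=[F,B,C,D,b,A,G], logical=[F,B,C,D,b,A,G]
After op 7 (replace(0, 'o')): offset=0, physical=[o,B,C,D,b,A,G], logical=[o,B,C,D,b,A,G]
After op 8 (swap(0, 4)): offset=0, physical=[b,B,C,D,o,A,G], logical=[b,B,C,D,o,A,G]
After op 9 (replace(1, 'p')): offset=0, physical=[b,p,C,D,o,A,G], logical=[b,p,C,D,o,A,G]
After op 10 (rotate(+1)): offset=1, physical=[b,p,C,D,o,A,G], logical=[p,C,D,o,A,G,b]
After op 11 (rotate(-1)): offset=0, physical=[b,p,C,D,o,A,G], logical=[b,p,C,D,o,A,G]
After op 12 (swap(3, 0)): offset=0, physical=[D,p,C,b,o,A,G], logical=[D,p,C,b,o,A,G]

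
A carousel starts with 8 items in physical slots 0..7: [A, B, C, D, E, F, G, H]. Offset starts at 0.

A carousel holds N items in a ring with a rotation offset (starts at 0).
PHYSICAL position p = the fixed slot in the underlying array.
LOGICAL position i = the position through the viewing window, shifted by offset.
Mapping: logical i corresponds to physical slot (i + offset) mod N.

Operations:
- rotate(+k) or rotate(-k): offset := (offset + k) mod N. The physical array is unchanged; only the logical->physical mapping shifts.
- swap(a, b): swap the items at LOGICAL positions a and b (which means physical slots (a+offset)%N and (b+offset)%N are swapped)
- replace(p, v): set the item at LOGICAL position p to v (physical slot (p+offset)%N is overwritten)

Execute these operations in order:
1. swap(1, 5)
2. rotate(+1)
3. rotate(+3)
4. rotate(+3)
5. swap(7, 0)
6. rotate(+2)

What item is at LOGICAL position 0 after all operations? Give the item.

After op 1 (swap(1, 5)): offset=0, physical=[A,F,C,D,E,B,G,H], logical=[A,F,C,D,E,B,G,H]
After op 2 (rotate(+1)): offset=1, physical=[A,F,C,D,E,B,G,H], logical=[F,C,D,E,B,G,H,A]
After op 3 (rotate(+3)): offset=4, physical=[A,F,C,D,E,B,G,H], logical=[E,B,G,H,A,F,C,D]
After op 4 (rotate(+3)): offset=7, physical=[A,F,C,D,E,B,G,H], logical=[H,A,F,C,D,E,B,G]
After op 5 (swap(7, 0)): offset=7, physical=[A,F,C,D,E,B,H,G], logical=[G,A,F,C,D,E,B,H]
After op 6 (rotate(+2)): offset=1, physical=[A,F,C,D,E,B,H,G], logical=[F,C,D,E,B,H,G,A]

Answer: F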